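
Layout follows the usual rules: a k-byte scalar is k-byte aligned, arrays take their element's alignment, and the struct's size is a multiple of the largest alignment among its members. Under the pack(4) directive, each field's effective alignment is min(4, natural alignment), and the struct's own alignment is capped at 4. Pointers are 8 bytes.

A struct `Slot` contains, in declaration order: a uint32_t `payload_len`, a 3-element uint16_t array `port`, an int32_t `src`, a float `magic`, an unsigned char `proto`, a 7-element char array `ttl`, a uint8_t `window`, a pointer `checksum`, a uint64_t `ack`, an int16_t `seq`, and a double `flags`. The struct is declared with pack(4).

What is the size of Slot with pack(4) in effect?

60

0..4  payload_len  (4B, 4-aligned)
4..10  port  (6B, 2-aligned)
10..12  -- padding (2B)
12..16  src  (4B, 4-aligned)
16..20  magic  (4B, 4-aligned)
20..21  proto  (1B, 1-aligned)
21..28  ttl  (7B, 1-aligned)
28..29  window  (1B, 1-aligned)
29..32  -- padding (3B)
32..40  checksum  (8B, 4-aligned)
40..48  ack  (8B, 4-aligned)
48..50  seq  (2B, 2-aligned)
50..52  -- padding (2B)
52..60  flags  (8B, 4-aligned)
sizeof = 60, alignof = 4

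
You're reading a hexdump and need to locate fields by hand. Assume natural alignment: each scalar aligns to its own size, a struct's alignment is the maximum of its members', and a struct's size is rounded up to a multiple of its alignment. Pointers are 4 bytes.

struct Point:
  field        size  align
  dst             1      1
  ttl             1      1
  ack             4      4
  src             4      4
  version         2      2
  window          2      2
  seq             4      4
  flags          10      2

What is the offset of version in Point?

12

@0: dst [1B, align 1] → 1
@1: ttl [1B, align 1] → 2
+2 pad (align 4)
@4: ack [4B, align 4] → 8
@8: src [4B, align 4] → 12
@12: version [2B, align 2] → 14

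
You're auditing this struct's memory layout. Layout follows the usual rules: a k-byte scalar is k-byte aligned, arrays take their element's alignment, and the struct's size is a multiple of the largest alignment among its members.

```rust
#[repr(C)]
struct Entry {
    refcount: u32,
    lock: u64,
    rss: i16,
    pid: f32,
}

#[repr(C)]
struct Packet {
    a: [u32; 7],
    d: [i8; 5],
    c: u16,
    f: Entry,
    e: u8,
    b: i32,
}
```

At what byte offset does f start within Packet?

40

Entry: 0..4  refcount  (4B, 4-aligned); 4..8  -- padding (4B); 8..16  lock  (8B, 8-aligned); 16..18  rss  (2B, 2-aligned); 18..20  -- padding (2B); 20..24  pid  (4B, 4-aligned); sizeof = 24, alignof = 8
0..28  a  (28B, 4-aligned)
28..33  d  (5B, 1-aligned)
33..34  -- padding (1B)
34..36  c  (2B, 2-aligned)
36..40  -- padding (4B)
40..64  f  (24B, 8-aligned)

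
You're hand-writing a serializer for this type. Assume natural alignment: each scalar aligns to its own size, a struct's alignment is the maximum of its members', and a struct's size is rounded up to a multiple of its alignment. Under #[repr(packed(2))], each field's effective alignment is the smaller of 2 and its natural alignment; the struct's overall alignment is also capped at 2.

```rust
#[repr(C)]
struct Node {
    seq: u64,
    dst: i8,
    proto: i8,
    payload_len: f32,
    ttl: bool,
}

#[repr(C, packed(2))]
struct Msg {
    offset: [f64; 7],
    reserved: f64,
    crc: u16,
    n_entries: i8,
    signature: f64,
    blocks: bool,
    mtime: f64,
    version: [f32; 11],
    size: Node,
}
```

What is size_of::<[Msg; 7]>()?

Node: seq at 0 (size 8, align 8) → ends 8; dst at 8 (size 1, align 1) → ends 9; proto at 9 (size 1, align 1) → ends 10; pad 2 to align 4 for payload_len; payload_len at 12 (size 4, align 4) → ends 16; ttl at 16 (size 1, align 1) → ends 17; tail pad 7 to reach multiple of 8; total 24 bytes, alignment 8
offset at 0 (size 56, align 2) → ends 56
reserved at 56 (size 8, align 2) → ends 64
crc at 64 (size 2, align 2) → ends 66
n_entries at 66 (size 1, align 1) → ends 67
pad 1 to align 2 for signature
signature at 68 (size 8, align 2) → ends 76
blocks at 76 (size 1, align 1) → ends 77
pad 1 to align 2 for mtime
mtime at 78 (size 8, align 2) → ends 86
version at 86 (size 44, align 2) → ends 130
size at 130 (size 24, align 2) → ends 154
total 154 bytes, alignment 2
array of 7: 7 × 154 = 1078

1078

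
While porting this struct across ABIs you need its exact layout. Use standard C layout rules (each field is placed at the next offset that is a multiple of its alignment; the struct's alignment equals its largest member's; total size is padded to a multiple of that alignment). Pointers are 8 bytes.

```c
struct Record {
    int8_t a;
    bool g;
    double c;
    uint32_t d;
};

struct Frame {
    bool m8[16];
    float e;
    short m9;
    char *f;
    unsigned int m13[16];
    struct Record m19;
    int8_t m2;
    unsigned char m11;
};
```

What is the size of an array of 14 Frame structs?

1792

Record: @0: a [1B, align 1] → 1; @1: g [1B, align 1] → 2; +6 pad (align 8); @8: c [8B, align 8] → 16; @16: d [4B, align 4] → 20; +4 tail pad (align 8); size 24, align 8
@0: m8 [16B, align 1] → 16
@16: e [4B, align 4] → 20
@20: m9 [2B, align 2] → 22
+2 pad (align 8)
@24: f [8B, align 8] → 32
@32: m13 [64B, align 4] → 96
@96: m19 [24B, align 8] → 120
@120: m2 [1B, align 1] → 121
@121: m11 [1B, align 1] → 122
+6 tail pad (align 8)
size 128, align 8
array of 14: 14 × 128 = 1792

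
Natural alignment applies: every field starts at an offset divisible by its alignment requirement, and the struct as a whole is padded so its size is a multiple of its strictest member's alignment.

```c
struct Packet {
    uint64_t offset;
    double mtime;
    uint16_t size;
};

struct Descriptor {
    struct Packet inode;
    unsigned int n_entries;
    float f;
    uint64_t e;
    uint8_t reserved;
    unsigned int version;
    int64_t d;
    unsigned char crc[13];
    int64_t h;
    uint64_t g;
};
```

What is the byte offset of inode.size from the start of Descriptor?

16

Packet: @0: offset [8B, align 8] → 8; @8: mtime [8B, align 8] → 16; @16: size [2B, align 2] → 18; +6 tail pad (align 8); size 24, align 8
@0: inode [24B, align 8] → 24
within Packet: size at 16
0 + 16 = 16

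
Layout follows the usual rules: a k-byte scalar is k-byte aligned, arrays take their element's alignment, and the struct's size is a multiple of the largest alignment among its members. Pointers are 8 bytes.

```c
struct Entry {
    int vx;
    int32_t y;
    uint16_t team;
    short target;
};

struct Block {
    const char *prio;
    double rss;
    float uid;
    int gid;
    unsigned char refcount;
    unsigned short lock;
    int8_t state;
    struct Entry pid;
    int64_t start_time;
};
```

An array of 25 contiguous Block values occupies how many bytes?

1400

Entry: 0..4  vx  (4B, 4-aligned); 4..8  y  (4B, 4-aligned); 8..10  team  (2B, 2-aligned); 10..12  target  (2B, 2-aligned); sizeof = 12, alignof = 4
0..8  prio  (8B, 8-aligned)
8..16  rss  (8B, 8-aligned)
16..20  uid  (4B, 4-aligned)
20..24  gid  (4B, 4-aligned)
24..25  refcount  (1B, 1-aligned)
25..26  -- padding (1B)
26..28  lock  (2B, 2-aligned)
28..29  state  (1B, 1-aligned)
29..32  -- padding (3B)
32..44  pid  (12B, 4-aligned)
44..48  -- padding (4B)
48..56  start_time  (8B, 8-aligned)
sizeof = 56, alignof = 8
array of 25: 25 × 56 = 1400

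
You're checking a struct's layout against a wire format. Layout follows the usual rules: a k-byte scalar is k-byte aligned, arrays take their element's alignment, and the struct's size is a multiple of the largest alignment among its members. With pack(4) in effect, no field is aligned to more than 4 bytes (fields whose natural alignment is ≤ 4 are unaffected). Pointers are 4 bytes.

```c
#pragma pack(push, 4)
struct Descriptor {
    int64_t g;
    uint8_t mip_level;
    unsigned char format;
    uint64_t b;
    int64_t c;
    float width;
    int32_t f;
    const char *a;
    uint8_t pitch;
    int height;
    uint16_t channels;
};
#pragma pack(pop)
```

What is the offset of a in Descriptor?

36

g at 0 (size 8, align 4) → ends 8
mip_level at 8 (size 1, align 1) → ends 9
format at 9 (size 1, align 1) → ends 10
pad 2 to align 4 for b
b at 12 (size 8, align 4) → ends 20
c at 20 (size 8, align 4) → ends 28
width at 28 (size 4, align 4) → ends 32
f at 32 (size 4, align 4) → ends 36
a at 36 (size 4, align 4) → ends 40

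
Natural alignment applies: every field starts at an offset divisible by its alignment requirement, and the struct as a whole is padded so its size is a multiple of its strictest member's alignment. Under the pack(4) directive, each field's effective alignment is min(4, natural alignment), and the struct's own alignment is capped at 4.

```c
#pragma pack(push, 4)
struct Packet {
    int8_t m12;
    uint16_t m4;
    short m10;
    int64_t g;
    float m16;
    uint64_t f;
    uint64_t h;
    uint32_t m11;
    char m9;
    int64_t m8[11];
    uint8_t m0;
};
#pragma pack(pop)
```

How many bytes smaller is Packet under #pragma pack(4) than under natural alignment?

natural layout:
  0..1  m12  (1B, 1-aligned)
  1..2  -- padding (1B)
  2..4  m4  (2B, 2-aligned)
  4..6  m10  (2B, 2-aligned)
  6..8  -- padding (2B)
  8..16  g  (8B, 8-aligned)
  16..20  m16  (4B, 4-aligned)
  20..24  -- padding (4B)
  24..32  f  (8B, 8-aligned)
  32..40  h  (8B, 8-aligned)
  40..44  m11  (4B, 4-aligned)
  44..45  m9  (1B, 1-aligned)
  45..48  -- padding (3B)
  48..136  m8  (88B, 8-aligned)
  136..137  m0  (1B, 1-aligned)
  137..144  -- tail padding (7B)
  sizeof = 144, alignof = 8
packed(4) layout:
  0..1  m12  (1B, 1-aligned)
  1..2  -- padding (1B)
  2..4  m4  (2B, 2-aligned)
  4..6  m10  (2B, 2-aligned)
  6..8  -- padding (2B)
  8..16  g  (8B, 4-aligned)
  16..20  m16  (4B, 4-aligned)
  20..28  f  (8B, 4-aligned)
  28..36  h  (8B, 4-aligned)
  36..40  m11  (4B, 4-aligned)
  40..41  m9  (1B, 1-aligned)
  41..44  -- padding (3B)
  44..132  m8  (88B, 4-aligned)
  132..133  m0  (1B, 1-aligned)
  133..136  -- tail padding (3B)
  sizeof = 136, alignof = 4
144 − 136 = 8

8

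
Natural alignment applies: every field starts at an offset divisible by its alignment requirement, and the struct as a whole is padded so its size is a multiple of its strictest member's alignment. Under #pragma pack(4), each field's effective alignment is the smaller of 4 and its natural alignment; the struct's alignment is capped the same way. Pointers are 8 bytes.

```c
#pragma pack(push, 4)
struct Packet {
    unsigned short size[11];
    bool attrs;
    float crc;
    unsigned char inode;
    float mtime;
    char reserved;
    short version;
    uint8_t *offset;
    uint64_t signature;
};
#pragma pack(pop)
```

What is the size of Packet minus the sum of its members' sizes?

size at 0 (size 22, align 2) → ends 22
attrs at 22 (size 1, align 1) → ends 23
pad 1 to align 4 for crc
crc at 24 (size 4, align 4) → ends 28
inode at 28 (size 1, align 1) → ends 29
pad 3 to align 4 for mtime
mtime at 32 (size 4, align 4) → ends 36
reserved at 36 (size 1, align 1) → ends 37
pad 1 to align 2 for version
version at 38 (size 2, align 2) → ends 40
offset at 40 (size 8, align 4) → ends 48
signature at 48 (size 8, align 4) → ends 56
total 56 bytes, alignment 4
data bytes 51, size 56 → padding 5

5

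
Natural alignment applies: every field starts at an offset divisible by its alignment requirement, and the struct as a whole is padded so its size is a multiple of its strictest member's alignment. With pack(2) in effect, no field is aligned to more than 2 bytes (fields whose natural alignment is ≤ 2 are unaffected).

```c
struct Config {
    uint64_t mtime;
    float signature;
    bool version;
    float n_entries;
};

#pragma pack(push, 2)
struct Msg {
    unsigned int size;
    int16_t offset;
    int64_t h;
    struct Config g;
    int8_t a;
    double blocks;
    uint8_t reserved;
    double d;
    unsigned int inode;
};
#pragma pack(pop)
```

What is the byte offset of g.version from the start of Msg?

Config: mtime at 0 (size 8, align 8) → ends 8; signature at 8 (size 4, align 4) → ends 12; version at 12 (size 1, align 1) → ends 13; pad 3 to align 4 for n_entries; n_entries at 16 (size 4, align 4) → ends 20; tail pad 4 to reach multiple of 8; total 24 bytes, alignment 8
size at 0 (size 4, align 2) → ends 4
offset at 4 (size 2, align 2) → ends 6
h at 6 (size 8, align 2) → ends 14
g at 14 (size 24, align 2) → ends 38
within Config: version at 12
14 + 12 = 26

26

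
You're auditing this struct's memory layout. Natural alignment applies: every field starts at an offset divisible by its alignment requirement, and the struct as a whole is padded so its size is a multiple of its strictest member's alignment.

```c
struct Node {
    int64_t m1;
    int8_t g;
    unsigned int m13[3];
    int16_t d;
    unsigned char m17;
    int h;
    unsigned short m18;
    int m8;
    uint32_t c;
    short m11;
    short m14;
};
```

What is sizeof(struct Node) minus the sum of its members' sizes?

0..8  m1  (8B, 8-aligned)
8..9  g  (1B, 1-aligned)
9..12  -- padding (3B)
12..24  m13  (12B, 4-aligned)
24..26  d  (2B, 2-aligned)
26..27  m17  (1B, 1-aligned)
27..28  -- padding (1B)
28..32  h  (4B, 4-aligned)
32..34  m18  (2B, 2-aligned)
34..36  -- padding (2B)
36..40  m8  (4B, 4-aligned)
40..44  c  (4B, 4-aligned)
44..46  m11  (2B, 2-aligned)
46..48  m14  (2B, 2-aligned)
sizeof = 48, alignof = 8
data bytes 42, size 48 → padding 6

6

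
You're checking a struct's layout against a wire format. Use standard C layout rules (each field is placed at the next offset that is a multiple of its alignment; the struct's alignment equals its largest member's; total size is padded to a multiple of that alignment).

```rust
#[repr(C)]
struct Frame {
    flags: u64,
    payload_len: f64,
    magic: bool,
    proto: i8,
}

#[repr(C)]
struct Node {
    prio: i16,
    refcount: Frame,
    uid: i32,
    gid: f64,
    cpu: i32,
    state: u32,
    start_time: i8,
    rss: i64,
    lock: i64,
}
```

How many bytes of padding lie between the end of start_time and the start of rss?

7

Frame: @0: flags [8B, align 8] → 8; @8: payload_len [8B, align 8] → 16; @16: magic [1B, align 1] → 17; @17: proto [1B, align 1] → 18; +6 tail pad (align 8); size 24, align 8
@0: prio [2B, align 2] → 2
+6 pad (align 8)
@8: refcount [24B, align 8] → 32
@32: uid [4B, align 4] → 36
+4 pad (align 8)
@40: gid [8B, align 8] → 48
@48: cpu [4B, align 4] → 52
@52: state [4B, align 4] → 56
@56: start_time [1B, align 1] → 57
+7 pad (align 8)
@64: rss [8B, align 8] → 72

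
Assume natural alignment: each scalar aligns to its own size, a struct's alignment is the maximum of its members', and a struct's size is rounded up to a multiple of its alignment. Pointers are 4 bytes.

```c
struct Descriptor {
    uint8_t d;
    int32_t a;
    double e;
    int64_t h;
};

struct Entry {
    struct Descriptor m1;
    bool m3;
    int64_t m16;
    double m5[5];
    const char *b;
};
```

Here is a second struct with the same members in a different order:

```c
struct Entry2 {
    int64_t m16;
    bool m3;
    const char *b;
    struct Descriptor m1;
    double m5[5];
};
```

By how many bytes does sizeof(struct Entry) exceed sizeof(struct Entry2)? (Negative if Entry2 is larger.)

Descriptor: d at 0 (size 1, align 1) → ends 1; pad 3 to align 4 for a; a at 4 (size 4, align 4) → ends 8; e at 8 (size 8, align 8) → ends 16; h at 16 (size 8, align 8) → ends 24; total 24 bytes, alignment 8
m1 at 0 (size 24, align 8) → ends 24
m3 at 24 (size 1, align 1) → ends 25
pad 7 to align 8 for m16
m16 at 32 (size 8, align 8) → ends 40
m5 at 40 (size 40, align 8) → ends 80
b at 80 (size 4, align 4) → ends 84
tail pad 4 to reach multiple of 8
total 88 bytes, alignment 8
— Entry2 —
m16 at 0 (size 8, align 8) → ends 8
m3 at 8 (size 1, align 1) → ends 9
pad 3 to align 4 for b
b at 12 (size 4, align 4) → ends 16
m1 at 16 (size 24, align 8) → ends 40
m5 at 40 (size 40, align 8) → ends 80
total 80 bytes, alignment 8
88 − 80 = 8

8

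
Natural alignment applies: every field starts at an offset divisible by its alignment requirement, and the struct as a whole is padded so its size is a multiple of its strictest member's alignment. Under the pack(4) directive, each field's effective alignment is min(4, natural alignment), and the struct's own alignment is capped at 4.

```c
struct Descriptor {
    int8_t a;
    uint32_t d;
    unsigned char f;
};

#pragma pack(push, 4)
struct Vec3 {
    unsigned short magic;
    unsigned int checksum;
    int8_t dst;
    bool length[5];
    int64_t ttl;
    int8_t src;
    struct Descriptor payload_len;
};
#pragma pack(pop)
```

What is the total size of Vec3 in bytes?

40

Descriptor: @0: a [1B, align 1] → 1; +3 pad (align 4); @4: d [4B, align 4] → 8; @8: f [1B, align 1] → 9; +3 tail pad (align 4); size 12, align 4
@0: magic [2B, align 2] → 2
+2 pad (align 4)
@4: checksum [4B, align 4] → 8
@8: dst [1B, align 1] → 9
@9: length [5B, align 1] → 14
+2 pad (align 4)
@16: ttl [8B, align 4] → 24
@24: src [1B, align 1] → 25
+3 pad (align 4)
@28: payload_len [12B, align 4] → 40
size 40, align 4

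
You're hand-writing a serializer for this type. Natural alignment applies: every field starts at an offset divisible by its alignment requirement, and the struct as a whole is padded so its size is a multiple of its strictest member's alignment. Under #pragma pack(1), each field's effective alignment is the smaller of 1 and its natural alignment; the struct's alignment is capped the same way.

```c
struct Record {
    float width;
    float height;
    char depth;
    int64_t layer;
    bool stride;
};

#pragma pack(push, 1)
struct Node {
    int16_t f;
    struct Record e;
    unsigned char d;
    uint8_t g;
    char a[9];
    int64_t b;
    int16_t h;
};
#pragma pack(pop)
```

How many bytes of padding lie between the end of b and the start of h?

Record: width at 0 (size 4, align 4) → ends 4; height at 4 (size 4, align 4) → ends 8; depth at 8 (size 1, align 1) → ends 9; pad 7 to align 8 for layer; layer at 16 (size 8, align 8) → ends 24; stride at 24 (size 1, align 1) → ends 25; tail pad 7 to reach multiple of 8; total 32 bytes, alignment 8
f at 0 (size 2, align 1) → ends 2
e at 2 (size 32, align 1) → ends 34
d at 34 (size 1, align 1) → ends 35
g at 35 (size 1, align 1) → ends 36
a at 36 (size 9, align 1) → ends 45
b at 45 (size 8, align 1) → ends 53
h at 53 (size 2, align 1) → ends 55

0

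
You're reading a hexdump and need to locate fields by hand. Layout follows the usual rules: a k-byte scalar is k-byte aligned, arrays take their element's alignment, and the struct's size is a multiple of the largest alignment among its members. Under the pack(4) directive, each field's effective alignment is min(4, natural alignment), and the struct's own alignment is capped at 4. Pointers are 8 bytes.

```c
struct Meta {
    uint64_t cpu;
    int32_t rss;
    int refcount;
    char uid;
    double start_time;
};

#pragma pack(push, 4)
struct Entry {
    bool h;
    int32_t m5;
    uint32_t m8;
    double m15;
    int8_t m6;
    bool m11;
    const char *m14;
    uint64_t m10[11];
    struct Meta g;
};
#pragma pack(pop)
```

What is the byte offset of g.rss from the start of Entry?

Meta: 0..8  cpu  (8B, 8-aligned); 8..12  rss  (4B, 4-aligned); 12..16  refcount  (4B, 4-aligned); 16..17  uid  (1B, 1-aligned); 17..24  -- padding (7B); 24..32  start_time  (8B, 8-aligned); sizeof = 32, alignof = 8
0..1  h  (1B, 1-aligned)
1..4  -- padding (3B)
4..8  m5  (4B, 4-aligned)
8..12  m8  (4B, 4-aligned)
12..20  m15  (8B, 4-aligned)
20..21  m6  (1B, 1-aligned)
21..22  m11  (1B, 1-aligned)
22..24  -- padding (2B)
24..32  m14  (8B, 4-aligned)
32..120  m10  (88B, 4-aligned)
120..152  g  (32B, 4-aligned)
within Meta: rss at 8
120 + 8 = 128

128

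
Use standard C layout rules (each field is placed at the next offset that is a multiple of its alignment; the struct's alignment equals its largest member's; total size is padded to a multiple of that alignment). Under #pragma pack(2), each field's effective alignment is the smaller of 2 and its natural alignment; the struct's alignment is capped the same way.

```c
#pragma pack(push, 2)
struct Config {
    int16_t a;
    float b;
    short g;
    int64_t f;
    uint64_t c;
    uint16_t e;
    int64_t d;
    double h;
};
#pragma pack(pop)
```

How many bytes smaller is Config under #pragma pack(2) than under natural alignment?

14

natural layout:
  0..2  a  (2B, 2-aligned)
  2..4  -- padding (2B)
  4..8  b  (4B, 4-aligned)
  8..10  g  (2B, 2-aligned)
  10..16  -- padding (6B)
  16..24  f  (8B, 8-aligned)
  24..32  c  (8B, 8-aligned)
  32..34  e  (2B, 2-aligned)
  34..40  -- padding (6B)
  40..48  d  (8B, 8-aligned)
  48..56  h  (8B, 8-aligned)
  sizeof = 56, alignof = 8
packed(2) layout:
  0..2  a  (2B, 2-aligned)
  2..6  b  (4B, 2-aligned)
  6..8  g  (2B, 2-aligned)
  8..16  f  (8B, 2-aligned)
  16..24  c  (8B, 2-aligned)
  24..26  e  (2B, 2-aligned)
  26..34  d  (8B, 2-aligned)
  34..42  h  (8B, 2-aligned)
  sizeof = 42, alignof = 2
56 − 42 = 14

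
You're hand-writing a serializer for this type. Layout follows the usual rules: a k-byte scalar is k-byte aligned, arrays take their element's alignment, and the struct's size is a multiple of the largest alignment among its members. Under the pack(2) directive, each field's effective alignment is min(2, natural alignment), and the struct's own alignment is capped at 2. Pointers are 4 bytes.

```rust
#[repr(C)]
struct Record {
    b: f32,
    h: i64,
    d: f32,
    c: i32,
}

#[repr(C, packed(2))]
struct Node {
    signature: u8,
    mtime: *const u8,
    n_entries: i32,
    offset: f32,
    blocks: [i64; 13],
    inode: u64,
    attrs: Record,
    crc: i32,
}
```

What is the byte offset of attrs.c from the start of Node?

146

Record: @0: b [4B, align 4] → 4; +4 pad (align 8); @8: h [8B, align 8] → 16; @16: d [4B, align 4] → 20; @20: c [4B, align 4] → 24; size 24, align 8
@0: signature [1B, align 1] → 1
+1 pad (align 2)
@2: mtime [4B, align 2] → 6
@6: n_entries [4B, align 2] → 10
@10: offset [4B, align 2] → 14
@14: blocks [104B, align 2] → 118
@118: inode [8B, align 2] → 126
@126: attrs [24B, align 2] → 150
within Record: c at 20
126 + 20 = 146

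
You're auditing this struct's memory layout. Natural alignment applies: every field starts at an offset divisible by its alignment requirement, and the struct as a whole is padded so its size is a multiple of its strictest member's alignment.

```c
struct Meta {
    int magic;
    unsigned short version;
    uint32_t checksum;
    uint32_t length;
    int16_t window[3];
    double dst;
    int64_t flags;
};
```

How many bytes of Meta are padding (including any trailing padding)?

4

0..4  magic  (4B, 4-aligned)
4..6  version  (2B, 2-aligned)
6..8  -- padding (2B)
8..12  checksum  (4B, 4-aligned)
12..16  length  (4B, 4-aligned)
16..22  window  (6B, 2-aligned)
22..24  -- padding (2B)
24..32  dst  (8B, 8-aligned)
32..40  flags  (8B, 8-aligned)
sizeof = 40, alignof = 8
data bytes 36, size 40 → padding 4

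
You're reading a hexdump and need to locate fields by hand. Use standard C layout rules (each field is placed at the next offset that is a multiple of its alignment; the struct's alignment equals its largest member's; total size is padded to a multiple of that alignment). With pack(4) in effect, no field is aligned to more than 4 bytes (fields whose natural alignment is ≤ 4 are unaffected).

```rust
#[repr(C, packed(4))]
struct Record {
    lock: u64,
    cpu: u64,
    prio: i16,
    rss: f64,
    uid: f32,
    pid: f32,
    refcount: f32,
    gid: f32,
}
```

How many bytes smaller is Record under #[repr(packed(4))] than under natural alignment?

4

natural layout:
  0..8  lock  (8B, 8-aligned)
  8..16  cpu  (8B, 8-aligned)
  16..18  prio  (2B, 2-aligned)
  18..24  -- padding (6B)
  24..32  rss  (8B, 8-aligned)
  32..36  uid  (4B, 4-aligned)
  36..40  pid  (4B, 4-aligned)
  40..44  refcount  (4B, 4-aligned)
  44..48  gid  (4B, 4-aligned)
  sizeof = 48, alignof = 8
packed(4) layout:
  0..8  lock  (8B, 4-aligned)
  8..16  cpu  (8B, 4-aligned)
  16..18  prio  (2B, 2-aligned)
  18..20  -- padding (2B)
  20..28  rss  (8B, 4-aligned)
  28..32  uid  (4B, 4-aligned)
  32..36  pid  (4B, 4-aligned)
  36..40  refcount  (4B, 4-aligned)
  40..44  gid  (4B, 4-aligned)
  sizeof = 44, alignof = 4
48 − 44 = 4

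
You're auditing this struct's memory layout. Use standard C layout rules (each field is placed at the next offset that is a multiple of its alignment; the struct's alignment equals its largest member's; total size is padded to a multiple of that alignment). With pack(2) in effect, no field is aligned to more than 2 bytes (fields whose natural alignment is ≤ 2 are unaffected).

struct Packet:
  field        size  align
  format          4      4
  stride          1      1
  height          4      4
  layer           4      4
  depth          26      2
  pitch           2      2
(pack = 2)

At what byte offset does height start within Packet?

@0: format [4B, align 2] → 4
@4: stride [1B, align 1] → 5
+1 pad (align 2)
@6: height [4B, align 2] → 10

6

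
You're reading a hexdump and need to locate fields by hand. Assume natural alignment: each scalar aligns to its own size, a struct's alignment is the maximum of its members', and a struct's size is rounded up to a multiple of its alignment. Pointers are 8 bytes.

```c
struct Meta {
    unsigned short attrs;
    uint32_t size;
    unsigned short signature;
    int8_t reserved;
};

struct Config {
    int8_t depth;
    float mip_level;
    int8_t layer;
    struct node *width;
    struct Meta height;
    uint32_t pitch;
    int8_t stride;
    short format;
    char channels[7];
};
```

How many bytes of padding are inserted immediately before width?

7

Meta: attrs at 0 (size 2, align 2) → ends 2; pad 2 to align 4 for size; size at 4 (size 4, align 4) → ends 8; signature at 8 (size 2, align 2) → ends 10; reserved at 10 (size 1, align 1) → ends 11; tail pad 1 to reach multiple of 4; total 12 bytes, alignment 4
depth at 0 (size 1, align 1) → ends 1
pad 3 to align 4 for mip_level
mip_level at 4 (size 4, align 4) → ends 8
layer at 8 (size 1, align 1) → ends 9
pad 7 to align 8 for width
width at 16 (size 8, align 8) → ends 24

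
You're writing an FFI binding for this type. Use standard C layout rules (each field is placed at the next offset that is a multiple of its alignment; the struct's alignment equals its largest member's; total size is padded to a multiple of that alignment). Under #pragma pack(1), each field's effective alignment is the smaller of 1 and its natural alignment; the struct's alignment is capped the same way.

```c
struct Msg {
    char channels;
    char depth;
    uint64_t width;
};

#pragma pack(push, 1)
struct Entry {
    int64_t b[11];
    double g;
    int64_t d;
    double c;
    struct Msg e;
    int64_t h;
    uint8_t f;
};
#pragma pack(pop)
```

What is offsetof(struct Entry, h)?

Msg: @0: channels [1B, align 1] → 1; @1: depth [1B, align 1] → 2; +6 pad (align 8); @8: width [8B, align 8] → 16; size 16, align 8
@0: b [88B, align 1] → 88
@88: g [8B, align 1] → 96
@96: d [8B, align 1] → 104
@104: c [8B, align 1] → 112
@112: e [16B, align 1] → 128
@128: h [8B, align 1] → 136

128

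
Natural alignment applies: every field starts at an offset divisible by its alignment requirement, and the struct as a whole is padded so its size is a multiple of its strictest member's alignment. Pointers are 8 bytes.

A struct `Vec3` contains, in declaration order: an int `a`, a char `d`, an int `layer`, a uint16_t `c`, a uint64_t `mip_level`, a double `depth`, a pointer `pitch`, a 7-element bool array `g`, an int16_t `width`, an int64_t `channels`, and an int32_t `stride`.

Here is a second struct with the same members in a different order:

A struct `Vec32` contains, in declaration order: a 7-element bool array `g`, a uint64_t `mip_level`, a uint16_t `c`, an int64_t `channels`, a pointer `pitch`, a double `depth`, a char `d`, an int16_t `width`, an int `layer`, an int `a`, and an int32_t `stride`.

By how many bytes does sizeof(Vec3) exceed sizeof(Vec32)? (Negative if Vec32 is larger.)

8

@0: a [4B, align 4] → 4
@4: d [1B, align 1] → 5
+3 pad (align 4)
@8: layer [4B, align 4] → 12
@12: c [2B, align 2] → 14
+2 pad (align 8)
@16: mip_level [8B, align 8] → 24
@24: depth [8B, align 8] → 32
@32: pitch [8B, align 8] → 40
@40: g [7B, align 1] → 47
+1 pad (align 2)
@48: width [2B, align 2] → 50
+6 pad (align 8)
@56: channels [8B, align 8] → 64
@64: stride [4B, align 4] → 68
+4 tail pad (align 8)
size 72, align 8
— Vec32 —
@0: g [7B, align 1] → 7
+1 pad (align 8)
@8: mip_level [8B, align 8] → 16
@16: c [2B, align 2] → 18
+6 pad (align 8)
@24: channels [8B, align 8] → 32
@32: pitch [8B, align 8] → 40
@40: depth [8B, align 8] → 48
@48: d [1B, align 1] → 49
+1 pad (align 2)
@50: width [2B, align 2] → 52
@52: layer [4B, align 4] → 56
@56: a [4B, align 4] → 60
@60: stride [4B, align 4] → 64
size 64, align 8
72 − 64 = 8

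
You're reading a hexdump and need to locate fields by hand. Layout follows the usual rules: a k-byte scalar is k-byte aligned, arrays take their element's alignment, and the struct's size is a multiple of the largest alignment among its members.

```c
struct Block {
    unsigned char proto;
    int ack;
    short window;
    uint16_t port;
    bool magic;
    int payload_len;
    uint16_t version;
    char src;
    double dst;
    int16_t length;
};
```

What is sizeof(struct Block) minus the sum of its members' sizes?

13

proto at 0 (size 1, align 1) → ends 1
pad 3 to align 4 for ack
ack at 4 (size 4, align 4) → ends 8
window at 8 (size 2, align 2) → ends 10
port at 10 (size 2, align 2) → ends 12
magic at 12 (size 1, align 1) → ends 13
pad 3 to align 4 for payload_len
payload_len at 16 (size 4, align 4) → ends 20
version at 20 (size 2, align 2) → ends 22
src at 22 (size 1, align 1) → ends 23
pad 1 to align 8 for dst
dst at 24 (size 8, align 8) → ends 32
length at 32 (size 2, align 2) → ends 34
tail pad 6 to reach multiple of 8
total 40 bytes, alignment 8
data bytes 27, size 40 → padding 13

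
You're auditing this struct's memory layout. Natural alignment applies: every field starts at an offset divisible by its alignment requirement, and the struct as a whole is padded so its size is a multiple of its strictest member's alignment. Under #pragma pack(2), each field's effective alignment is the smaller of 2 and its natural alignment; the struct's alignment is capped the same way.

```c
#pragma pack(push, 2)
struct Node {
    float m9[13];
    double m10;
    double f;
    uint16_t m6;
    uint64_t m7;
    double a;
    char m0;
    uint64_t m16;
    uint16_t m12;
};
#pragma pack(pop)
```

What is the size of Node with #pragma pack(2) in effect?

@0: m9 [52B, align 2] → 52
@52: m10 [8B, align 2] → 60
@60: f [8B, align 2] → 68
@68: m6 [2B, align 2] → 70
@70: m7 [8B, align 2] → 78
@78: a [8B, align 2] → 86
@86: m0 [1B, align 1] → 87
+1 pad (align 2)
@88: m16 [8B, align 2] → 96
@96: m12 [2B, align 2] → 98
size 98, align 2

98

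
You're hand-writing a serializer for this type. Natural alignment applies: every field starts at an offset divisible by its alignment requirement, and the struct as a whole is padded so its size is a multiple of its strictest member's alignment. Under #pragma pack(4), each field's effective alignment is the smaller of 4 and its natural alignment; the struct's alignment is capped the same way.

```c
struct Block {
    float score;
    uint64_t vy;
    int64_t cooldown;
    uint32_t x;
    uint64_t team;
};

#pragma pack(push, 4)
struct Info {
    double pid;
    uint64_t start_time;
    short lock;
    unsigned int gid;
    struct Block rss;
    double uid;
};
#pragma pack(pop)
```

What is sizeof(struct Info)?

Block: 0..4  score  (4B, 4-aligned); 4..8  -- padding (4B); 8..16  vy  (8B, 8-aligned); 16..24  cooldown  (8B, 8-aligned); 24..28  x  (4B, 4-aligned); 28..32  -- padding (4B); 32..40  team  (8B, 8-aligned); sizeof = 40, alignof = 8
0..8  pid  (8B, 4-aligned)
8..16  start_time  (8B, 4-aligned)
16..18  lock  (2B, 2-aligned)
18..20  -- padding (2B)
20..24  gid  (4B, 4-aligned)
24..64  rss  (40B, 4-aligned)
64..72  uid  (8B, 4-aligned)
sizeof = 72, alignof = 4

72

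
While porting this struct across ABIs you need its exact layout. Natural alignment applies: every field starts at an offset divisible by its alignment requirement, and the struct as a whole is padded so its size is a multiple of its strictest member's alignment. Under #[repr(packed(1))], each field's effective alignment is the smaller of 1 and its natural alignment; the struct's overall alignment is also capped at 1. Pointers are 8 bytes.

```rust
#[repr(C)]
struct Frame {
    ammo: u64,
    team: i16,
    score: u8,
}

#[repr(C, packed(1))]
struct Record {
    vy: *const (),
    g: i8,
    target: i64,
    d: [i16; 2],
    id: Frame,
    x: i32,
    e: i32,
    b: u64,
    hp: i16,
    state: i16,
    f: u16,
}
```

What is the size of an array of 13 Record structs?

767

Frame: 0..8  ammo  (8B, 8-aligned); 8..10  team  (2B, 2-aligned); 10..11  score  (1B, 1-aligned); 11..16  -- tail padding (5B); sizeof = 16, alignof = 8
0..8  vy  (8B, 1-aligned)
8..9  g  (1B, 1-aligned)
9..17  target  (8B, 1-aligned)
17..21  d  (4B, 1-aligned)
21..37  id  (16B, 1-aligned)
37..41  x  (4B, 1-aligned)
41..45  e  (4B, 1-aligned)
45..53  b  (8B, 1-aligned)
53..55  hp  (2B, 1-aligned)
55..57  state  (2B, 1-aligned)
57..59  f  (2B, 1-aligned)
sizeof = 59, alignof = 1
array of 13: 13 × 59 = 767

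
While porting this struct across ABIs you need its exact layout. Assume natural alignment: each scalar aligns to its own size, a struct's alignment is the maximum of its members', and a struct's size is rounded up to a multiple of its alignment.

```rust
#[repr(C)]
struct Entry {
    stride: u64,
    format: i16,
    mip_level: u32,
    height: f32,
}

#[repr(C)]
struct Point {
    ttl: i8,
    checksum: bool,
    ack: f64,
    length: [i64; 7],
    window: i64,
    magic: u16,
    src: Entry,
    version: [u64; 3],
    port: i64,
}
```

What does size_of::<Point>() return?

144

Entry: 0..8  stride  (8B, 8-aligned); 8..10  format  (2B, 2-aligned); 10..12  -- padding (2B); 12..16  mip_level  (4B, 4-aligned); 16..20  height  (4B, 4-aligned); 20..24  -- tail padding (4B); sizeof = 24, alignof = 8
0..1  ttl  (1B, 1-aligned)
1..2  checksum  (1B, 1-aligned)
2..8  -- padding (6B)
8..16  ack  (8B, 8-aligned)
16..72  length  (56B, 8-aligned)
72..80  window  (8B, 8-aligned)
80..82  magic  (2B, 2-aligned)
82..88  -- padding (6B)
88..112  src  (24B, 8-aligned)
112..136  version  (24B, 8-aligned)
136..144  port  (8B, 8-aligned)
sizeof = 144, alignof = 8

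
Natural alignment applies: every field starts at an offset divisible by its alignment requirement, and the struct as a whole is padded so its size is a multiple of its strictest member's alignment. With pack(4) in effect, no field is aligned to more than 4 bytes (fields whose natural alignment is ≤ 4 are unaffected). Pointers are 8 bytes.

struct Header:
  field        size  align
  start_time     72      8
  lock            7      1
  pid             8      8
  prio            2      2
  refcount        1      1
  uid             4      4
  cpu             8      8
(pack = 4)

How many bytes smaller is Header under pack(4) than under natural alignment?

0

natural layout:
  start_time at 0 (size 72, align 8) → ends 72
  lock at 72 (size 7, align 1) → ends 79
  pad 1 to align 8 for pid
  pid at 80 (size 8, align 8) → ends 88
  prio at 88 (size 2, align 2) → ends 90
  refcount at 90 (size 1, align 1) → ends 91
  pad 1 to align 4 for uid
  uid at 92 (size 4, align 4) → ends 96
  cpu at 96 (size 8, align 8) → ends 104
  total 104 bytes, alignment 8
packed(4) layout:
  start_time at 0 (size 72, align 4) → ends 72
  lock at 72 (size 7, align 1) → ends 79
  pad 1 to align 4 for pid
  pid at 80 (size 8, align 4) → ends 88
  prio at 88 (size 2, align 2) → ends 90
  refcount at 90 (size 1, align 1) → ends 91
  pad 1 to align 4 for uid
  uid at 92 (size 4, align 4) → ends 96
  cpu at 96 (size 8, align 4) → ends 104
  total 104 bytes, alignment 4
104 − 104 = 0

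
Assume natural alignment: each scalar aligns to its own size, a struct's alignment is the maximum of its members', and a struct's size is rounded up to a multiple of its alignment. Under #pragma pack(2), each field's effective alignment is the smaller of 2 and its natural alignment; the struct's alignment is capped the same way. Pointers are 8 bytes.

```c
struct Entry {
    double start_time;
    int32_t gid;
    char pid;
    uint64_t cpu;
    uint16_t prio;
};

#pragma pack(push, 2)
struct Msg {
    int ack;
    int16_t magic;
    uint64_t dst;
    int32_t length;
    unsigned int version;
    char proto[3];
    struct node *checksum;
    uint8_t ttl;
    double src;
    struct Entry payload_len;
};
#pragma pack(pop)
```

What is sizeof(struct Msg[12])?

Entry: start_time at 0 (size 8, align 8) → ends 8; gid at 8 (size 4, align 4) → ends 12; pid at 12 (size 1, align 1) → ends 13; pad 3 to align 8 for cpu; cpu at 16 (size 8, align 8) → ends 24; prio at 24 (size 2, align 2) → ends 26; tail pad 6 to reach multiple of 8; total 32 bytes, alignment 8
ack at 0 (size 4, align 2) → ends 4
magic at 4 (size 2, align 2) → ends 6
dst at 6 (size 8, align 2) → ends 14
length at 14 (size 4, align 2) → ends 18
version at 18 (size 4, align 2) → ends 22
proto at 22 (size 3, align 1) → ends 25
pad 1 to align 2 for checksum
checksum at 26 (size 8, align 2) → ends 34
ttl at 34 (size 1, align 1) → ends 35
pad 1 to align 2 for src
src at 36 (size 8, align 2) → ends 44
payload_len at 44 (size 32, align 2) → ends 76
total 76 bytes, alignment 2
array of 12: 12 × 76 = 912

912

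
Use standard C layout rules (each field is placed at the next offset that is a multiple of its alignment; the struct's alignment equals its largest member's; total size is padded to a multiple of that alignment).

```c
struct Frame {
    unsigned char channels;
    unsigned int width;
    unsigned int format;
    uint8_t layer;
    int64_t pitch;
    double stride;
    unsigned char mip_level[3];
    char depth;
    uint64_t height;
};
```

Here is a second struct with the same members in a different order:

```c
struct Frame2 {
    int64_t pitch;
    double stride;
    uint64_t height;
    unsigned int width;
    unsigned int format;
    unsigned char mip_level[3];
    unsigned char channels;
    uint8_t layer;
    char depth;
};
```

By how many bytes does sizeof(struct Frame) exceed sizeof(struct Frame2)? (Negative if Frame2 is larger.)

channels at 0 (size 1, align 1) → ends 1
pad 3 to align 4 for width
width at 4 (size 4, align 4) → ends 8
format at 8 (size 4, align 4) → ends 12
layer at 12 (size 1, align 1) → ends 13
pad 3 to align 8 for pitch
pitch at 16 (size 8, align 8) → ends 24
stride at 24 (size 8, align 8) → ends 32
mip_level at 32 (size 3, align 1) → ends 35
depth at 35 (size 1, align 1) → ends 36
pad 4 to align 8 for height
height at 40 (size 8, align 8) → ends 48
total 48 bytes, alignment 8
— Frame2 —
pitch at 0 (size 8, align 8) → ends 8
stride at 8 (size 8, align 8) → ends 16
height at 16 (size 8, align 8) → ends 24
width at 24 (size 4, align 4) → ends 28
format at 28 (size 4, align 4) → ends 32
mip_level at 32 (size 3, align 1) → ends 35
channels at 35 (size 1, align 1) → ends 36
layer at 36 (size 1, align 1) → ends 37
depth at 37 (size 1, align 1) → ends 38
tail pad 2 to reach multiple of 8
total 40 bytes, alignment 8
48 − 40 = 8

8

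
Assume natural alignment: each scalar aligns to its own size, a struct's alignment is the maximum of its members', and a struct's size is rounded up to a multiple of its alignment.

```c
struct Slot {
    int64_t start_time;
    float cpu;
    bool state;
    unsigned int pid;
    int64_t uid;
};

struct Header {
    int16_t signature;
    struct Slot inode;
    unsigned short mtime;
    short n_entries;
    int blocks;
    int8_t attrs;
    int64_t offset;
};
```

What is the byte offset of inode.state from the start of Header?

Slot: 0..8  start_time  (8B, 8-aligned); 8..12  cpu  (4B, 4-aligned); 12..13  state  (1B, 1-aligned); 13..16  -- padding (3B); 16..20  pid  (4B, 4-aligned); 20..24  -- padding (4B); 24..32  uid  (8B, 8-aligned); sizeof = 32, alignof = 8
0..2  signature  (2B, 2-aligned)
2..8  -- padding (6B)
8..40  inode  (32B, 8-aligned)
within Slot: state at 12
8 + 12 = 20

20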